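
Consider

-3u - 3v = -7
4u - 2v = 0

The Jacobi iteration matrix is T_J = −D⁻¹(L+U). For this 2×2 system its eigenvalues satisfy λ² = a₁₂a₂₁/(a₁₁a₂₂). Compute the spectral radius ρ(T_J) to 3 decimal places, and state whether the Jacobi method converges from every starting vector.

1.414

a₁₂a₂₁/(a₁₁a₂₂) = (-3)·(4) / ((-3)·(-2)) = -2.000000
ρ = √|-2.000000| = √2.000000 = 1.414
ρ > 1, so Jacobi diverges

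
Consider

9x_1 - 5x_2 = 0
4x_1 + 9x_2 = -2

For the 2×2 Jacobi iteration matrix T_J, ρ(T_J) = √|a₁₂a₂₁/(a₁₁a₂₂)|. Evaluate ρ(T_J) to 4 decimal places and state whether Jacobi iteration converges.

0.4969

a₁₂a₂₁/(a₁₁a₂₂) = (-5)·(4) / ((9)·(9)) = -0.246914
ρ = √|-0.246914| = √0.246914 = 0.4969
ρ < 1, so Jacobi converges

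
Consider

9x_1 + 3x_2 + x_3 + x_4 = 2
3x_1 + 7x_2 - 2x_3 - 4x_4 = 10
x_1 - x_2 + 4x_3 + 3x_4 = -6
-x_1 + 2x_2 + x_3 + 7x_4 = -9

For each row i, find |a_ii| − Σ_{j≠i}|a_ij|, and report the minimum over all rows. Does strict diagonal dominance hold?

-2

row 1: |9| − (3+1+1) = 4
row 2: |7| − (3+2+4) = -2
row 3: |4| − (1+1+3) = -1
row 4: |7| − (1+2+1) = 3
minimum over rows = -2 → not strictly diagonally dominant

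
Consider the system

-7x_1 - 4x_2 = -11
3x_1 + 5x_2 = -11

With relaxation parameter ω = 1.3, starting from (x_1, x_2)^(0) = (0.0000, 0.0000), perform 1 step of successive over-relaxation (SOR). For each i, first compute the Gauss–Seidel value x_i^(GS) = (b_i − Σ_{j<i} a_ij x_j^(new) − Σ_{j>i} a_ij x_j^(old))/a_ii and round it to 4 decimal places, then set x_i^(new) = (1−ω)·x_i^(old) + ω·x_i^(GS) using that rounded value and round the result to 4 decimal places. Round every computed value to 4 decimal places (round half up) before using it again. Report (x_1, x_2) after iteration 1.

Iteration 1:
  x_1: GS value = (-11 - (-4)·0.0000) / (-7) = 1.5714;  x_1 ← (1−ω)·0.0000 + ω·1.5714 = 2.0428
  x_2: GS value = (-11 - (3)·2.0428) / (5) = -3.4257;  x_2 ← (1−ω)·0.0000 + ω·-3.4257 = -4.4534

(2.0428, -4.4534)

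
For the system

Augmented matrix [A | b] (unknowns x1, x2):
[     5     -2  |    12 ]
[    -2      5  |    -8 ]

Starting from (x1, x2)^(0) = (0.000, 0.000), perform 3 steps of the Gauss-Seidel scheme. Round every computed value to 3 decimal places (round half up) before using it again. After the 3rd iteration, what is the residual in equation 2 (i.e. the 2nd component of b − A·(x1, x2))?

0.001

Iteration 1:
  x1 = (12 - (-2)·0.000) / (5) = 2.400
  x2 = (-8 - (-2)·2.400) / (5) = -0.640
Iteration 2:
  x1 = (12 - (-2)·-0.640) / (5) = 2.144
  x2 = (-8 - (-2)·2.144) / (5) = -0.742
Iteration 3:
  x1 = (12 - (-2)·-0.742) / (5) = 2.103
  x2 = (-8 - (-2)·2.103) / (5) = -0.759
Residual b − A·x = (-0.033, 0.001)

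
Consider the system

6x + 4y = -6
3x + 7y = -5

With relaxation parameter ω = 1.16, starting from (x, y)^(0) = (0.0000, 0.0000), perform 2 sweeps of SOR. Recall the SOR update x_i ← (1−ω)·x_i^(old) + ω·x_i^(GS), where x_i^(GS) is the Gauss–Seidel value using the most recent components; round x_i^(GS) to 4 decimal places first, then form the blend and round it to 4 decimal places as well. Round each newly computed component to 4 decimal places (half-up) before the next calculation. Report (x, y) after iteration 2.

(-0.7796, -0.4007)

Iteration 1:
  x: GS value = (-6 - (4)·0.0000) / (6) = -1.0000;  x ← (1−ω)·0.0000 + ω·-1.0000 = -1.1600
  y: GS value = (-5 - (3)·-1.1600) / (7) = -0.2171;  y ← (1−ω)·0.0000 + ω·-0.2171 = -0.2518
Iteration 2:
  x: GS value = (-6 - (4)·-0.2518) / (6) = -0.8321;  x ← (1−ω)·-1.1600 + ω·-0.8321 = -0.7796
  y: GS value = (-5 - (3)·-0.7796) / (7) = -0.3802;  y ← (1−ω)·-0.2518 + ω·-0.3802 = -0.4007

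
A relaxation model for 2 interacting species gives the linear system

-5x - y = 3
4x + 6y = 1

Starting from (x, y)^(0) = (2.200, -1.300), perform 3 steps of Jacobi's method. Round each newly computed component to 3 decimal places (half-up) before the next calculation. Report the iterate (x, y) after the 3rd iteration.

(-0.679, 0.393)

Iteration 1:
  x = (3 - (-1)·-1.300) / (-5) = -0.340
  y = (1 - (4)·2.200) / (6) = -1.300
Iteration 2:
  x = (3 - (-1)·-1.300) / (-5) = -0.340
  y = (1 - (4)·-0.340) / (6) = 0.393
Iteration 3:
  x = (3 - (-1)·0.393) / (-5) = -0.679
  y = (1 - (4)·-0.340) / (6) = 0.393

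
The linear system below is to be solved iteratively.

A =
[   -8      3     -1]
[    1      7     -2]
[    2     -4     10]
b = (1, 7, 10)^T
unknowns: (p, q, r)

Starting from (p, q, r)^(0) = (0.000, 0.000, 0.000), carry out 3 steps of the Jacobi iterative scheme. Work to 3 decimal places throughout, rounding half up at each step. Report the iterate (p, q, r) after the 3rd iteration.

Iteration 1:
  p = (1 - (3)·0.000 - (-1)·0.000) / (-8) = -0.125
  q = (7 - (1)·0.000 - (-2)·0.000) / (7) = 1.000
  r = (10 - (2)·0.000 - (-4)·0.000) / (10) = 1.000
Iteration 2:
  p = (1 - (3)·1.000 - (-1)·1.000) / (-8) = 0.125
  q = (7 - (1)·-0.125 - (-2)·1.000) / (7) = 1.304
  r = (10 - (2)·-0.125 - (-4)·1.000) / (10) = 1.425
Iteration 3:
  p = (1 - (3)·1.304 - (-1)·1.425) / (-8) = 0.186
  q = (7 - (1)·0.125 - (-2)·1.425) / (7) = 1.389
  r = (10 - (2)·0.125 - (-4)·1.304) / (10) = 1.497

(0.186, 1.389, 1.497)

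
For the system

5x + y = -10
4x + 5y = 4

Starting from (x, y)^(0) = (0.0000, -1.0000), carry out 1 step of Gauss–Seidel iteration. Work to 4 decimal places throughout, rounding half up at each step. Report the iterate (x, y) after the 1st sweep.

Iteration 1:
  x = (-10 - (1)·-1.0000) / (5) = -1.8000
  y = (4 - (4)·-1.8000) / (5) = 2.2400

(-1.8000, 2.2400)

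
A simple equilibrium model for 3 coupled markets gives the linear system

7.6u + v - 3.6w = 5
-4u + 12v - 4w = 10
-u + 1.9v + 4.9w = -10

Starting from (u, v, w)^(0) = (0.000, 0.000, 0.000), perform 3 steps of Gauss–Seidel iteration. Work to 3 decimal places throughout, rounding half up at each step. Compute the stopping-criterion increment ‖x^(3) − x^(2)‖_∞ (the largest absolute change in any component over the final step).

0.254

Iteration 1:
  u = (5 - (1)·0.000 - (-3.6)·0.000) / (7.6) = 0.658
  v = (10 - (-4)·0.658 - (-4)·0.000) / (12) = 1.053
  w = (-10 - (-1)·0.658 - (1.9)·1.053) / (4.9) = -2.315
Iteration 2:
  u = (5 - (1)·1.053 - (-3.6)·-2.315) / (7.6) = -0.577
  v = (10 - (-4)·-0.577 - (-4)·-2.315) / (12) = -0.131
  w = (-10 - (-1)·-0.577 - (1.9)·-0.131) / (4.9) = -2.108
Iteration 3:
  u = (5 - (1)·-0.131 - (-3.6)·-2.108) / (7.6) = -0.323
  v = (10 - (-4)·-0.323 - (-4)·-2.108) / (12) = 0.023
  w = (-10 - (-1)·-0.323 - (1.9)·0.023) / (4.9) = -2.116
Change: (0.254, 0.154, -0.008) → max |·| = 0.254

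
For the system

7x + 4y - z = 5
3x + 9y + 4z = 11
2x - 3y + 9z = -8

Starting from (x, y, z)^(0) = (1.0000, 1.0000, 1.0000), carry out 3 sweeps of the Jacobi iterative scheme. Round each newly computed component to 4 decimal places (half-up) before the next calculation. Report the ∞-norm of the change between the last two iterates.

Iteration 1:
  x = (5 - (4)·1.0000 - (-1)·1.0000) / (7) = 0.2857
  y = (11 - (3)·1.0000 - (4)·1.0000) / (9) = 0.4444
  z = (-8 - (2)·1.0000 - (-3)·1.0000) / (9) = -0.7778
Iteration 2:
  x = (5 - (4)·0.4444 - (-1)·-0.7778) / (7) = 0.3492
  y = (11 - (3)·0.2857 - (4)·-0.7778) / (9) = 1.4727
  z = (-8 - (2)·0.2857 - (-3)·0.4444) / (9) = -0.8042
Iteration 3:
  x = (5 - (4)·1.4727 - (-1)·-0.8042) / (7) = -0.2421
  y = (11 - (3)·0.3492 - (4)·-0.8042) / (9) = 1.4632
  z = (-8 - (2)·0.3492 - (-3)·1.4727) / (9) = -0.4756
Change: (-0.5913, -0.0095, 0.3286) → max |·| = 0.5913

0.5913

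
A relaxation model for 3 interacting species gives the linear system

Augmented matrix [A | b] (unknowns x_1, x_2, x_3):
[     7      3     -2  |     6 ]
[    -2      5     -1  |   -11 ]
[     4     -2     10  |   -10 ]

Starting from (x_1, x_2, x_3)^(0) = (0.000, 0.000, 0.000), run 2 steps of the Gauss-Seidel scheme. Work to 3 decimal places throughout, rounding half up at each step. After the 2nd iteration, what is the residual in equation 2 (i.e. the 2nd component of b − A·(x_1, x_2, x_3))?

Iteration 1:
  x_1 = (6 - (3)·0.000 - (-2)·0.000) / (7) = 0.857
  x_2 = (-11 - (-2)·0.857 - (-1)·0.000) / (5) = -1.857
  x_3 = (-10 - (4)·0.857 - (-2)·-1.857) / (10) = -1.714
Iteration 2:
  x_1 = (6 - (3)·-1.857 - (-2)·-1.714) / (7) = 1.163
  x_2 = (-11 - (-2)·1.163 - (-1)·-1.714) / (5) = -2.078
  x_3 = (-10 - (4)·1.163 - (-2)·-2.078) / (10) = -1.881
Residual b − A·x = (0.331, -0.165, 0.002)

-0.165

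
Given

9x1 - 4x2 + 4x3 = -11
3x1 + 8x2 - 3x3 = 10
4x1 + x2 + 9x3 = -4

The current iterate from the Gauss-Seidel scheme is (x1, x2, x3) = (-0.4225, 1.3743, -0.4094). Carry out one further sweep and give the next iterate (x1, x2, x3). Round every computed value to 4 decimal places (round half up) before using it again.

One sweep:
  x1 = (-11 - (-4)·1.3743 - (4)·-0.4094) / (9) = -0.4295
  x2 = (10 - (3)·-0.4295 - (-3)·-0.4094) / (8) = 1.2575
  x3 = (-4 - (4)·-0.4295 - (1)·1.2575) / (9) = -0.3933

(-0.4295, 1.2575, -0.3933)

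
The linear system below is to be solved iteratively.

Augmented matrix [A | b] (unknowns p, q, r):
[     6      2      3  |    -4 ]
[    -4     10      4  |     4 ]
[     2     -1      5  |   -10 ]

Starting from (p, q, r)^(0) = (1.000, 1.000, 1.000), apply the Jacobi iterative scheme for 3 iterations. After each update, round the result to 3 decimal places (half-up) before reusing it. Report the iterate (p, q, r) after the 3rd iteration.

Iteration 1:
  p = (-4 - (2)·1.000 - (3)·1.000) / (6) = -1.500
  q = (4 - (-4)·1.000 - (4)·1.000) / (10) = 0.400
  r = (-10 - (2)·1.000 - (-1)·1.000) / (5) = -2.200
Iteration 2:
  p = (-4 - (2)·0.400 - (3)·-2.200) / (6) = 0.300
  q = (4 - (-4)·-1.500 - (4)·-2.200) / (10) = 0.680
  r = (-10 - (2)·-1.500 - (-1)·0.400) / (5) = -1.320
Iteration 3:
  p = (-4 - (2)·0.680 - (3)·-1.320) / (6) = -0.233
  q = (4 - (-4)·0.300 - (4)·-1.320) / (10) = 1.048
  r = (-10 - (2)·0.300 - (-1)·0.680) / (5) = -1.984

(-0.233, 1.048, -1.984)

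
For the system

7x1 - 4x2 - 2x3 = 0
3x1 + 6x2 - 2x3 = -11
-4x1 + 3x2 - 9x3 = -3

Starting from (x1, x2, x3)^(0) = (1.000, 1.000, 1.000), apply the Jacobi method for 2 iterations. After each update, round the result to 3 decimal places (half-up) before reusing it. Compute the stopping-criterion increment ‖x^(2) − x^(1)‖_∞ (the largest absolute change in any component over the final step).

1.936

Iteration 1:
  x1 = (0 - (-4)·1.000 - (-2)·1.000) / (7) = 0.857
  x2 = (-11 - (3)·1.000 - (-2)·1.000) / (6) = -2.000
  x3 = (-3 - (-4)·1.000 - (3)·1.000) / (-9) = 0.222
Iteration 2:
  x1 = (0 - (-4)·-2.000 - (-2)·0.222) / (7) = -1.079
  x2 = (-11 - (3)·0.857 - (-2)·0.222) / (6) = -2.188
  x3 = (-3 - (-4)·0.857 - (3)·-2.000) / (-9) = -0.714
Change: (-1.936, -0.188, -0.936) → max |·| = 1.936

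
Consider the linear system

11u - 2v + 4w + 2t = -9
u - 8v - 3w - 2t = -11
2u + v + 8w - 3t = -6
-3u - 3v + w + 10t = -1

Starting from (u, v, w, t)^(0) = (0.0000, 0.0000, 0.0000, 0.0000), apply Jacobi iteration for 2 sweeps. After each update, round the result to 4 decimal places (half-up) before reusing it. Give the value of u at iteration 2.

Iteration 1:
  u = (-9 - (-2)·0.0000 - (4)·0.0000 - (2)·0.0000) / (11) = -0.8182
  v = (-11 - (1)·0.0000 - (-3)·0.0000 - (-2)·0.0000) / (-8) = 1.3750
  w = (-6 - (2)·0.0000 - (1)·0.0000 - (-3)·0.0000) / (8) = -0.7500
  t = (-1 - (-3)·0.0000 - (-3)·0.0000 - (1)·0.0000) / (10) = -0.1000
Iteration 2:
  u = (-9 - (-2)·1.3750 - (4)·-0.7500 - (2)·-0.1000) / (11) = -0.2773
  v = (-11 - (1)·-0.8182 - (-3)·-0.7500 - (-2)·-0.1000) / (-8) = 1.5790
  w = (-6 - (2)·-0.8182 - (1)·1.3750 - (-3)·-0.1000) / (8) = -0.7548
  t = (-1 - (-3)·-0.8182 - (-3)·1.3750 - (1)·-0.7500) / (10) = 0.1420

-0.2773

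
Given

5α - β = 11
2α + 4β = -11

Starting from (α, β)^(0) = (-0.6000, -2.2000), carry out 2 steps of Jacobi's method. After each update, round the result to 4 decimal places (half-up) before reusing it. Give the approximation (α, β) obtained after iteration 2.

(1.7100, -3.6300)

Iteration 1:
  α = (11 - (-1)·-2.2000) / (5) = 1.7600
  β = (-11 - (2)·-0.6000) / (4) = -2.4500
Iteration 2:
  α = (11 - (-1)·-2.4500) / (5) = 1.7100
  β = (-11 - (2)·1.7600) / (4) = -3.6300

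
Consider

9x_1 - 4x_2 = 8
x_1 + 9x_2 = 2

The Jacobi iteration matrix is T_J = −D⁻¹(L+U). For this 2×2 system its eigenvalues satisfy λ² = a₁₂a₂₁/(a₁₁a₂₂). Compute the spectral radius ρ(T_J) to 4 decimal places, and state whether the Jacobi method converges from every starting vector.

a₁₂a₂₁/(a₁₁a₂₂) = (-4)·(1) / ((9)·(9)) = -0.049383
ρ = √|-0.049383| = √0.049383 = 0.2222
ρ < 1, so Jacobi converges

0.2222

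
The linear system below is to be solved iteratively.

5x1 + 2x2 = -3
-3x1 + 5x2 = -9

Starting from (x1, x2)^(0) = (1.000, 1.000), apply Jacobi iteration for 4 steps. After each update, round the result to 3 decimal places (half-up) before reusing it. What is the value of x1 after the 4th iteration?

0.149

Iteration 1:
  x1 = (-3 - (2)·1.000) / (5) = -1.000
  x2 = (-9 - (-3)·1.000) / (5) = -1.200
Iteration 2:
  x1 = (-3 - (2)·-1.200) / (5) = -0.120
  x2 = (-9 - (-3)·-1.000) / (5) = -2.400
Iteration 3:
  x1 = (-3 - (2)·-2.400) / (5) = 0.360
  x2 = (-9 - (-3)·-0.120) / (5) = -1.872
Iteration 4:
  x1 = (-3 - (2)·-1.872) / (5) = 0.149
  x2 = (-9 - (-3)·0.360) / (5) = -1.584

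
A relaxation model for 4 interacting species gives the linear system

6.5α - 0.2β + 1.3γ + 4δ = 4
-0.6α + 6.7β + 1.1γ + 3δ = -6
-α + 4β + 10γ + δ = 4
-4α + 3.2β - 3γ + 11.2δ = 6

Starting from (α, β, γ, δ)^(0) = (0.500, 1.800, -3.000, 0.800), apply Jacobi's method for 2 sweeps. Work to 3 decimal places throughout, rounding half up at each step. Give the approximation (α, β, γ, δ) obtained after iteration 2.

(1.035, -0.498, 0.825, 0.924)

Iteration 1:
  α = (4 - (-0.2)·1.800 - (1.3)·-3.000 - (4)·0.800) / (6.5) = 0.778
  β = (-6 - (-0.6)·0.500 - (1.1)·-3.000 - (3)·0.800) / (6.7) = -0.716
  γ = (4 - (-1)·0.500 - (4)·1.800 - (1)·0.800) / (10) = -0.350
  δ = (6 - (-4)·0.500 - (3.2)·1.800 - (-3)·-3.000) / (11.2) = -0.604
Iteration 2:
  α = (4 - (-0.2)·-0.716 - (1.3)·-0.350 - (4)·-0.604) / (6.5) = 1.035
  β = (-6 - (-0.6)·0.778 - (1.1)·-0.350 - (3)·-0.604) / (6.7) = -0.498
  γ = (4 - (-1)·0.778 - (4)·-0.716 - (1)·-0.604) / (10) = 0.825
  δ = (6 - (-4)·0.778 - (3.2)·-0.716 - (-3)·-0.350) / (11.2) = 0.924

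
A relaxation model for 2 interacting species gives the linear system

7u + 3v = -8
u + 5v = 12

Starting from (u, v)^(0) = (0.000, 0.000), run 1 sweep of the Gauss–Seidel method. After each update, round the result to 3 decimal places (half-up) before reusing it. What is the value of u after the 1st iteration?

Iteration 1:
  u = (-8 - (3)·0.000) / (7) = -1.143
  v = (12 - (1)·-1.143) / (5) = 2.629

-1.143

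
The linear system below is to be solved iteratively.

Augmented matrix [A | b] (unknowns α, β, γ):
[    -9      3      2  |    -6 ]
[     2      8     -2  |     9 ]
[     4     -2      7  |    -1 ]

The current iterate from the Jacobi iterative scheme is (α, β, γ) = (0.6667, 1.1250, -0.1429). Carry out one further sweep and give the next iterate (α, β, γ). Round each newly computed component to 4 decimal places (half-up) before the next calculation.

One sweep:
  α = (-6 - (3)·1.1250 - (2)·-0.1429) / (-9) = 1.0099
  β = (9 - (2)·0.6667 - (-2)·-0.1429) / (8) = 0.9226
  γ = (-1 - (4)·0.6667 - (-2)·1.1250) / (7) = -0.2024

(1.0099, 0.9226, -0.2024)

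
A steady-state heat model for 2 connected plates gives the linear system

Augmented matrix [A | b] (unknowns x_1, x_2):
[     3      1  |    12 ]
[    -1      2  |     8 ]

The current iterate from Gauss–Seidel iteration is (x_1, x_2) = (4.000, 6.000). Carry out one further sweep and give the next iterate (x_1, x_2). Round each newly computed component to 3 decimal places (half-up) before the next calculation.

(2.000, 5.000)

One sweep:
  x_1 = (12 - (1)·6.000) / (3) = 2.000
  x_2 = (8 - (-1)·2.000) / (2) = 5.000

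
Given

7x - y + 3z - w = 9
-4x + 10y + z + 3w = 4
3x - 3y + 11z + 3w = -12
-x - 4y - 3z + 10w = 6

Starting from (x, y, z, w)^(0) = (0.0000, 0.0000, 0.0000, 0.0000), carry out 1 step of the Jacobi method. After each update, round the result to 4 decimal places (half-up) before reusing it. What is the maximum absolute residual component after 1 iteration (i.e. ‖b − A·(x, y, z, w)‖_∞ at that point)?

4.4572

Iteration 1:
  x = (9 - (-1)·0.0000 - (3)·0.0000 - (-1)·0.0000) / (7) = 1.2857
  y = (4 - (-4)·0.0000 - (1)·0.0000 - (3)·0.0000) / (10) = 0.4000
  z = (-12 - (3)·0.0000 - (-3)·0.0000 - (3)·0.0000) / (11) = -1.0909
  w = (6 - (-1)·0.0000 - (-4)·0.0000 - (-3)·0.0000) / (10) = 0.6000
Residual b − A·x = (4.2728, 4.4337, -4.4572, -0.3870); ∞-norm = 4.4572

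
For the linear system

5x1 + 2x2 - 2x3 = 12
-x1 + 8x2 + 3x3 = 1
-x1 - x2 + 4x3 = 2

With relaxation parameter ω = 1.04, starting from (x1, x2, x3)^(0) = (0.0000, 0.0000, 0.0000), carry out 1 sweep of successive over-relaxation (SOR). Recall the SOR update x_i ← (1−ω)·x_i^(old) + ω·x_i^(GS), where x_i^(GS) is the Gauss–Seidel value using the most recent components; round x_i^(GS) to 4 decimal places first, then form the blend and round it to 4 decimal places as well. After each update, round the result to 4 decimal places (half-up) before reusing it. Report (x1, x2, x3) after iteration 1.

Iteration 1:
  x1: GS value = (12 - (2)·0.0000 - (-2)·0.0000) / (5) = 2.4000;  x1 ← (1−ω)·0.0000 + ω·2.4000 = 2.4960
  x2: GS value = (1 - (-1)·2.4960 - (3)·0.0000) / (8) = 0.4370;  x2 ← (1−ω)·0.0000 + ω·0.4370 = 0.4545
  x3: GS value = (2 - (-1)·2.4960 - (-1)·0.4545) / (4) = 1.2376;  x3 ← (1−ω)·0.0000 + ω·1.2376 = 1.2871

(2.4960, 0.4545, 1.2871)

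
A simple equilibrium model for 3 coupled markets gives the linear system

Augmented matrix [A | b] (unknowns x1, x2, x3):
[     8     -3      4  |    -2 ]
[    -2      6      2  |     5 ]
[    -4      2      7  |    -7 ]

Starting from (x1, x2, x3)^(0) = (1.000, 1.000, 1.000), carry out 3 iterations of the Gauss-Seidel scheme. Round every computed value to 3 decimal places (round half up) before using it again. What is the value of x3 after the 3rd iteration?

-0.940

Iteration 1:
  x1 = (-2 - (-3)·1.000 - (4)·1.000) / (8) = -0.375
  x2 = (5 - (-2)·-0.375 - (2)·1.000) / (6) = 0.375
  x3 = (-7 - (-4)·-0.375 - (2)·0.375) / (7) = -1.321
Iteration 2:
  x1 = (-2 - (-3)·0.375 - (4)·-1.321) / (8) = 0.551
  x2 = (5 - (-2)·0.551 - (2)·-1.321) / (6) = 1.457
  x3 = (-7 - (-4)·0.551 - (2)·1.457) / (7) = -1.101
Iteration 3:
  x1 = (-2 - (-3)·1.457 - (4)·-1.101) / (8) = 0.847
  x2 = (5 - (-2)·0.847 - (2)·-1.101) / (6) = 1.483
  x3 = (-7 - (-4)·0.847 - (2)·1.483) / (7) = -0.940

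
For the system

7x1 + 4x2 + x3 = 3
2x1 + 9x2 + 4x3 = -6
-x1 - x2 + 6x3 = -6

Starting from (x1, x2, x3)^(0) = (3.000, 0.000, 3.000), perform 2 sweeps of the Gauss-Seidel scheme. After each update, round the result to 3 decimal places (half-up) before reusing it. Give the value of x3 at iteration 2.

-0.784

Iteration 1:
  x1 = (3 - (4)·0.000 - (1)·3.000) / (7) = 0.000
  x2 = (-6 - (2)·0.000 - (4)·3.000) / (9) = -2.000
  x3 = (-6 - (-1)·0.000 - (-1)·-2.000) / (6) = -1.333
Iteration 2:
  x1 = (3 - (4)·-2.000 - (1)·-1.333) / (7) = 1.762
  x2 = (-6 - (2)·1.762 - (4)·-1.333) / (9) = -0.466
  x3 = (-6 - (-1)·1.762 - (-1)·-0.466) / (6) = -0.784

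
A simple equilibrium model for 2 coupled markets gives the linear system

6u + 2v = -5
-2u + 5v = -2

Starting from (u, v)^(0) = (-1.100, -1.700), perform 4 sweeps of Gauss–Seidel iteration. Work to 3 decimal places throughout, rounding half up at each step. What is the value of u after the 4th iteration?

Iteration 1:
  u = (-5 - (2)·-1.700) / (6) = -0.267
  v = (-2 - (-2)·-0.267) / (5) = -0.507
Iteration 2:
  u = (-5 - (2)·-0.507) / (6) = -0.664
  v = (-2 - (-2)·-0.664) / (5) = -0.666
Iteration 3:
  u = (-5 - (2)·-0.666) / (6) = -0.611
  v = (-2 - (-2)·-0.611) / (5) = -0.644
Iteration 4:
  u = (-5 - (2)·-0.644) / (6) = -0.619
  v = (-2 - (-2)·-0.619) / (5) = -0.648

-0.619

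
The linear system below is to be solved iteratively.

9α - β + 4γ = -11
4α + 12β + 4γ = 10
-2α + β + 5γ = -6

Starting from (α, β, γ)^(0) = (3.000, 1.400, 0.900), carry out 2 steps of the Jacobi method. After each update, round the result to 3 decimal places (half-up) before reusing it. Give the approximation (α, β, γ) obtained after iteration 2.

(-1.150, 1.416, -1.693)

Iteration 1:
  α = (-11 - (-1)·1.400 - (4)·0.900) / (9) = -1.467
  β = (10 - (4)·3.000 - (4)·0.900) / (12) = -0.467
  γ = (-6 - (-2)·3.000 - (1)·1.400) / (5) = -0.280
Iteration 2:
  α = (-11 - (-1)·-0.467 - (4)·-0.280) / (9) = -1.150
  β = (10 - (4)·-1.467 - (4)·-0.280) / (12) = 1.416
  γ = (-6 - (-2)·-1.467 - (1)·-0.467) / (5) = -1.693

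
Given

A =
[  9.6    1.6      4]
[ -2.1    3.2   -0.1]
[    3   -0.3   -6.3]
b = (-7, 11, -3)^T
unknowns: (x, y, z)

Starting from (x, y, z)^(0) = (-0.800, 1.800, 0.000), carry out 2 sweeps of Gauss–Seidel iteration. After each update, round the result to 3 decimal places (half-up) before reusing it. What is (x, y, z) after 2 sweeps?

(-1.129, 2.692, -0.190)

Iteration 1:
  x = (-7 - (1.6)·1.800 - (4)·0.000) / (9.6) = -1.029
  y = (11 - (-2.1)·-1.029 - (-0.1)·0.000) / (3.2) = 2.762
  z = (-3 - (3)·-1.029 - (-0.3)·2.762) / (-6.3) = -0.145
Iteration 2:
  x = (-7 - (1.6)·2.762 - (4)·-0.145) / (9.6) = -1.129
  y = (11 - (-2.1)·-1.129 - (-0.1)·-0.145) / (3.2) = 2.692
  z = (-3 - (3)·-1.129 - (-0.3)·2.692) / (-6.3) = -0.190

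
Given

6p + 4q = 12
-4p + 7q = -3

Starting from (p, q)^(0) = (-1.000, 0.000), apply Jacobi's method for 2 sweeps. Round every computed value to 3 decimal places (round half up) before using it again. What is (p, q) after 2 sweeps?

(2.667, 0.714)

Iteration 1:
  p = (12 - (4)·0.000) / (6) = 2.000
  q = (-3 - (-4)·-1.000) / (7) = -1.000
Iteration 2:
  p = (12 - (4)·-1.000) / (6) = 2.667
  q = (-3 - (-4)·2.000) / (7) = 0.714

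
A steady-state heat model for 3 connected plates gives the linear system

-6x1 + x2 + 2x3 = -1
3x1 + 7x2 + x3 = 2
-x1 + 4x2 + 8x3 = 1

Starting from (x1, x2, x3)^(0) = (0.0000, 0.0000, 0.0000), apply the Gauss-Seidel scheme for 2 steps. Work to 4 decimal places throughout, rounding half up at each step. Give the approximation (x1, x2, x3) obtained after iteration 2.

Iteration 1:
  x1 = (-1 - (1)·0.0000 - (2)·0.0000) / (-6) = 0.1667
  x2 = (2 - (3)·0.1667 - (1)·0.0000) / (7) = 0.2143
  x3 = (1 - (-1)·0.1667 - (4)·0.2143) / (8) = 0.0387
Iteration 2:
  x1 = (-1 - (1)·0.2143 - (2)·0.0387) / (-6) = 0.2153
  x2 = (2 - (3)·0.2153 - (1)·0.0387) / (7) = 0.1879
  x3 = (1 - (-1)·0.2153 - (4)·0.1879) / (8) = 0.0580

(0.2153, 0.1879, 0.0580)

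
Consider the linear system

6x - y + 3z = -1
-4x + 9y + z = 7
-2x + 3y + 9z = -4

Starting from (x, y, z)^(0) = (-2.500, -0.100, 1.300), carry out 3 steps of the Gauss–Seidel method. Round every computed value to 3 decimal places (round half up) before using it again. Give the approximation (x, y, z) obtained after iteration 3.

Iteration 1:
  x = (-1 - (-1)·-0.100 - (3)·1.300) / (6) = -0.833
  y = (7 - (-4)·-0.833 - (1)·1.300) / (9) = 0.263
  z = (-4 - (-2)·-0.833 - (3)·0.263) / (9) = -0.717
Iteration 2:
  x = (-1 - (-1)·0.263 - (3)·-0.717) / (6) = 0.236
  y = (7 - (-4)·0.236 - (1)·-0.717) / (9) = 0.962
  z = (-4 - (-2)·0.236 - (3)·0.962) / (9) = -0.713
Iteration 3:
  x = (-1 - (-1)·0.962 - (3)·-0.713) / (6) = 0.350
  y = (7 - (-4)·0.350 - (1)·-0.713) / (9) = 1.013
  z = (-4 - (-2)·0.350 - (3)·1.013) / (9) = -0.704

(0.350, 1.013, -0.704)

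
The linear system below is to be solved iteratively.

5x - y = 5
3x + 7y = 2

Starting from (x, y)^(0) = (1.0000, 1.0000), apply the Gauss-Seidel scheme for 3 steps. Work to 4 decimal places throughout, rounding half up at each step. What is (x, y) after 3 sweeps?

(0.9753, -0.1323)

Iteration 1:
  x = (5 - (-1)·1.0000) / (5) = 1.2000
  y = (2 - (3)·1.2000) / (7) = -0.2286
Iteration 2:
  x = (5 - (-1)·-0.2286) / (5) = 0.9543
  y = (2 - (3)·0.9543) / (7) = -0.1233
Iteration 3:
  x = (5 - (-1)·-0.1233) / (5) = 0.9753
  y = (2 - (3)·0.9753) / (7) = -0.1323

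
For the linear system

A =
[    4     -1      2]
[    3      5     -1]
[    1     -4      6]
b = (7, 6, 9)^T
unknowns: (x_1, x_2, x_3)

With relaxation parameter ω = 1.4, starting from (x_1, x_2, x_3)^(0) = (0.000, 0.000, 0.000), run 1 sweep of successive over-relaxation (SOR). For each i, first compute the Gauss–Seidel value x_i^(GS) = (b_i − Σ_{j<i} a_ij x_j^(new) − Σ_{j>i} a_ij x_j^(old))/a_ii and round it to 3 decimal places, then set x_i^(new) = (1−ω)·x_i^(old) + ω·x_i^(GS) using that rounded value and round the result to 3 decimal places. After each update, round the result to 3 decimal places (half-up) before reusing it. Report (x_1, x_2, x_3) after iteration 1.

(2.450, -0.378, 1.176)

Iteration 1:
  x_1: GS value = (7 - (-1)·0.000 - (2)·0.000) / (4) = 1.750;  x_1 ← (1−ω)·0.000 + ω·1.750 = 2.450
  x_2: GS value = (6 - (3)·2.450 - (-1)·0.000) / (5) = -0.270;  x_2 ← (1−ω)·0.000 + ω·-0.270 = -0.378
  x_3: GS value = (9 - (1)·2.450 - (-4)·-0.378) / (6) = 0.840;  x_3 ← (1−ω)·0.000 + ω·0.840 = 1.176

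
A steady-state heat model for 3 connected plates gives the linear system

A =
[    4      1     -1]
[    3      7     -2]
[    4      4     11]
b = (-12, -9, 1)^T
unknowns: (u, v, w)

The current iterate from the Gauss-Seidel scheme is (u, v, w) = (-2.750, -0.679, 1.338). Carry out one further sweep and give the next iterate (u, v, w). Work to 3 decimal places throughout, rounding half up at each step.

One sweep:
  u = (-12 - (1)·-0.679 - (-1)·1.338) / (4) = -2.496
  v = (-9 - (3)·-2.496 - (-2)·1.338) / (7) = 0.166
  w = (1 - (4)·-2.496 - (4)·0.166) / (11) = 0.938

(-2.496, 0.166, 0.938)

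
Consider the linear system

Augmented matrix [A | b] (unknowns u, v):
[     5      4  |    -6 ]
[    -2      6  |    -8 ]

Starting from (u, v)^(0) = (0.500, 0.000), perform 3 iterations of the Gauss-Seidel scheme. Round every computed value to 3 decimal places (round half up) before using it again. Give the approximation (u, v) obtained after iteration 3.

(-0.183, -1.394)

Iteration 1:
  u = (-6 - (4)·0.000) / (5) = -1.200
  v = (-8 - (-2)·-1.200) / (6) = -1.733
Iteration 2:
  u = (-6 - (4)·-1.733) / (5) = 0.186
  v = (-8 - (-2)·0.186) / (6) = -1.271
Iteration 3:
  u = (-6 - (4)·-1.271) / (5) = -0.183
  v = (-8 - (-2)·-0.183) / (6) = -1.394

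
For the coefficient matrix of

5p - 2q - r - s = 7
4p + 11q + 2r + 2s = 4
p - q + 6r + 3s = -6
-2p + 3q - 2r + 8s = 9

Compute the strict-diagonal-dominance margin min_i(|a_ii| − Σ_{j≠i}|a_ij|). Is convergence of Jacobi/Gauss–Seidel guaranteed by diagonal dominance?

row 1: |5| − (2+1+1) = 1
row 2: |11| − (4+2+2) = 3
row 3: |6| − (1+1+3) = 1
row 4: |8| − (2+3+2) = 1
minimum over rows = 1 → strictly diagonally dominant (convergence guaranteed)

1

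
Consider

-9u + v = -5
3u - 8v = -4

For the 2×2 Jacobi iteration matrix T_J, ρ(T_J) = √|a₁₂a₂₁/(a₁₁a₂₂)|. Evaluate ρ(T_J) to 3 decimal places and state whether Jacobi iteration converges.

a₁₂a₂₁/(a₁₁a₂₂) = (1)·(3) / ((-9)·(-8)) = 0.041667
ρ = √|0.041667| = √0.041667 = 0.204
ρ < 1, so Jacobi converges

0.204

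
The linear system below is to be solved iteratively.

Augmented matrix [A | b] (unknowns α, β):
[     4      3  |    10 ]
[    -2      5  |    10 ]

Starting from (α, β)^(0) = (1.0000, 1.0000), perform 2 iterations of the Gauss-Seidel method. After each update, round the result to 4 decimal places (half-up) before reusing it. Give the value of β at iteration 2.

2.1900

Iteration 1:
  α = (10 - (3)·1.0000) / (4) = 1.7500
  β = (10 - (-2)·1.7500) / (5) = 2.7000
Iteration 2:
  α = (10 - (3)·2.7000) / (4) = 0.4750
  β = (10 - (-2)·0.4750) / (5) = 2.1900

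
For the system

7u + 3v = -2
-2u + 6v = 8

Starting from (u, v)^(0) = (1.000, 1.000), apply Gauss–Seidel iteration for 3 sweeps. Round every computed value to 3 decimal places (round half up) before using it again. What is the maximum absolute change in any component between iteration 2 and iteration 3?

0.006

Iteration 1:
  u = (-2 - (3)·1.000) / (7) = -0.714
  v = (8 - (-2)·-0.714) / (6) = 1.095
Iteration 2:
  u = (-2 - (3)·1.095) / (7) = -0.755
  v = (8 - (-2)·-0.755) / (6) = 1.082
Iteration 3:
  u = (-2 - (3)·1.082) / (7) = -0.749
  v = (8 - (-2)·-0.749) / (6) = 1.084
Change: (0.006, 0.002) → max |·| = 0.006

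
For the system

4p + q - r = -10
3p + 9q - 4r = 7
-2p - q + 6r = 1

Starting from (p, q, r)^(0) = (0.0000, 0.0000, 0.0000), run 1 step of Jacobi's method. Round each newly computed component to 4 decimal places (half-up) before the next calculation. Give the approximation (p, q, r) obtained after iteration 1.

(-2.5000, 0.7778, 0.1667)

Iteration 1:
  p = (-10 - (1)·0.0000 - (-1)·0.0000) / (4) = -2.5000
  q = (7 - (3)·0.0000 - (-4)·0.0000) / (9) = 0.7778
  r = (1 - (-2)·0.0000 - (-1)·0.0000) / (6) = 0.1667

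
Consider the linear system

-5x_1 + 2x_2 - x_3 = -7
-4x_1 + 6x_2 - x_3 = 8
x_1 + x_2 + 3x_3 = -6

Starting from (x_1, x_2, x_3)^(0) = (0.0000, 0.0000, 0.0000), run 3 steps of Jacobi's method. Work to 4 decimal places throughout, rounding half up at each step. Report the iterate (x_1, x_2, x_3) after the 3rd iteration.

Iteration 1:
  x_1 = (-7 - (2)·0.0000 - (-1)·0.0000) / (-5) = 1.4000
  x_2 = (8 - (-4)·0.0000 - (-1)·0.0000) / (6) = 1.3333
  x_3 = (-6 - (1)·0.0000 - (1)·0.0000) / (3) = -2.0000
Iteration 2:
  x_1 = (-7 - (2)·1.3333 - (-1)·-2.0000) / (-5) = 2.3333
  x_2 = (8 - (-4)·1.4000 - (-1)·-2.0000) / (6) = 1.9333
  x_3 = (-6 - (1)·1.4000 - (1)·1.3333) / (3) = -2.9111
Iteration 3:
  x_1 = (-7 - (2)·1.9333 - (-1)·-2.9111) / (-5) = 2.7555
  x_2 = (8 - (-4)·2.3333 - (-1)·-2.9111) / (6) = 2.4037
  x_3 = (-6 - (1)·2.3333 - (1)·1.9333) / (3) = -3.4222

(2.7555, 2.4037, -3.4222)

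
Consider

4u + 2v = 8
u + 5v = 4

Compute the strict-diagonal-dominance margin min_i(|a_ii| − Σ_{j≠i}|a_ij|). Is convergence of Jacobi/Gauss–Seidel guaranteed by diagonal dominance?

row 1: |4| − (2) = 2
row 2: |5| − (1) = 4
minimum over rows = 2 → strictly diagonally dominant (convergence guaranteed)

2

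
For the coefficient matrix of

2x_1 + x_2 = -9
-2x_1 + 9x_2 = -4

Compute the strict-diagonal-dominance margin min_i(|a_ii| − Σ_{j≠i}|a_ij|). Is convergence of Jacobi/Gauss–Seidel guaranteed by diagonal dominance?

1

row 1: |2| − (1) = 1
row 2: |9| − (2) = 7
minimum over rows = 1 → strictly diagonally dominant (convergence guaranteed)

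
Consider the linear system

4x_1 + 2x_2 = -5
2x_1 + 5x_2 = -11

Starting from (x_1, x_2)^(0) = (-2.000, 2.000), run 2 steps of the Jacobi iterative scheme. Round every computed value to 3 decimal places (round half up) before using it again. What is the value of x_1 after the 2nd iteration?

-0.550

Iteration 1:
  x_1 = (-5 - (2)·2.000) / (4) = -2.250
  x_2 = (-11 - (2)·-2.000) / (5) = -1.400
Iteration 2:
  x_1 = (-5 - (2)·-1.400) / (4) = -0.550
  x_2 = (-11 - (2)·-2.250) / (5) = -1.300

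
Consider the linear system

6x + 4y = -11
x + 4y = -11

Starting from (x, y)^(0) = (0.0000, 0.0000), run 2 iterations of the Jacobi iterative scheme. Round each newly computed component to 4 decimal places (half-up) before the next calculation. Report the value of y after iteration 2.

Iteration 1:
  x = (-11 - (4)·0.0000) / (6) = -1.8333
  y = (-11 - (1)·0.0000) / (4) = -2.7500
Iteration 2:
  x = (-11 - (4)·-2.7500) / (6) = 0.0000
  y = (-11 - (1)·-1.8333) / (4) = -2.2917

-2.2917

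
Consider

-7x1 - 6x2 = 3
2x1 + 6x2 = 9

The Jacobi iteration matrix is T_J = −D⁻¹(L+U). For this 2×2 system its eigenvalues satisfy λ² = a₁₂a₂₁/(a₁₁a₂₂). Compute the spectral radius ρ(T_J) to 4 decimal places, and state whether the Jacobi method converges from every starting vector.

0.5345

a₁₂a₂₁/(a₁₁a₂₂) = (-6)·(2) / ((-7)·(6)) = 0.285714
ρ = √|0.285714| = √0.285714 = 0.5345
ρ < 1, so Jacobi converges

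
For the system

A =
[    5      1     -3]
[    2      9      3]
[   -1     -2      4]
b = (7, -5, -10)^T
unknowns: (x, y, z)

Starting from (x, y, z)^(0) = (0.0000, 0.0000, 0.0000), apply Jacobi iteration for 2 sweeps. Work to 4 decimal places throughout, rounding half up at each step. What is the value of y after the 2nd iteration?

-0.0333

Iteration 1:
  x = (7 - (1)·0.0000 - (-3)·0.0000) / (5) = 1.4000
  y = (-5 - (2)·0.0000 - (3)·0.0000) / (9) = -0.5556
  z = (-10 - (-1)·0.0000 - (-2)·0.0000) / (4) = -2.5000
Iteration 2:
  x = (7 - (1)·-0.5556 - (-3)·-2.5000) / (5) = 0.0111
  y = (-5 - (2)·1.4000 - (3)·-2.5000) / (9) = -0.0333
  z = (-10 - (-1)·1.4000 - (-2)·-0.5556) / (4) = -2.4278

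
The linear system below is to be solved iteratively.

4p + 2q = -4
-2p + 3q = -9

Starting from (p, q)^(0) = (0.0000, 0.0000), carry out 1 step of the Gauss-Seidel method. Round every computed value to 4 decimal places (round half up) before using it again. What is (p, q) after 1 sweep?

Iteration 1:
  p = (-4 - (2)·0.0000) / (4) = -1.0000
  q = (-9 - (-2)·-1.0000) / (3) = -3.6667

(-1.0000, -3.6667)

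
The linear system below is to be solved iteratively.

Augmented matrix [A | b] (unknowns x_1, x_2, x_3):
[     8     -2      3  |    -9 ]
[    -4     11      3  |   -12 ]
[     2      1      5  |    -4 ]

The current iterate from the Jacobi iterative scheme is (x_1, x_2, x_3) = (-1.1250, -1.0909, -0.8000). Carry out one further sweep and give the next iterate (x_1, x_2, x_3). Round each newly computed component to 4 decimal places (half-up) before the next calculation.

(-1.0977, -1.2818, -0.1318)

One sweep:
  x_1 = (-9 - (-2)·-1.0909 - (3)·-0.8000) / (8) = -1.0977
  x_2 = (-12 - (-4)·-1.1250 - (3)·-0.8000) / (11) = -1.2818
  x_3 = (-4 - (2)·-1.1250 - (1)·-1.0909) / (5) = -0.1318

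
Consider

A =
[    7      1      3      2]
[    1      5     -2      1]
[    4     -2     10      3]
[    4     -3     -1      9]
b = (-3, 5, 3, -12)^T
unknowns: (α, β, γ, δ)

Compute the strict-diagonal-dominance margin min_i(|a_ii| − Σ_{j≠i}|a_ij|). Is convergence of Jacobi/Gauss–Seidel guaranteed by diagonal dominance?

row 1: |7| − (1+3+2) = 1
row 2: |5| − (1+2+1) = 1
row 3: |10| − (4+2+3) = 1
row 4: |9| − (4+3+1) = 1
minimum over rows = 1 → strictly diagonally dominant (convergence guaranteed)

1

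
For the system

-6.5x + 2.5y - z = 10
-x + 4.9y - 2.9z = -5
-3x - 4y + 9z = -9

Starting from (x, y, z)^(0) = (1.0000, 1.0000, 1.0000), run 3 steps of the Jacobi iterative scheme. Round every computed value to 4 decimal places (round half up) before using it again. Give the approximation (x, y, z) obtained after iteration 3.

Iteration 1:
  x = (10 - (2.5)·1.0000 - (-1)·1.0000) / (-6.5) = -1.3077
  y = (-5 - (-1)·1.0000 - (-2.9)·1.0000) / (4.9) = -0.2245
  z = (-9 - (-3)·1.0000 - (-4)·1.0000) / (9) = -0.2222
Iteration 2:
  x = (10 - (2.5)·-0.2245 - (-1)·-0.2222) / (-6.5) = -1.5906
  y = (-5 - (-1)·-1.3077 - (-2.9)·-0.2222) / (4.9) = -1.4188
  z = (-9 - (-3)·-1.3077 - (-4)·-0.2245) / (9) = -1.5357
Iteration 3:
  x = (10 - (2.5)·-1.4188 - (-1)·-1.5357) / (-6.5) = -1.8479
  y = (-5 - (-1)·-1.5906 - (-2.9)·-1.5357) / (4.9) = -2.2539
  z = (-9 - (-3)·-1.5906 - (-4)·-1.4188) / (9) = -2.1608

(-1.8479, -2.2539, -2.1608)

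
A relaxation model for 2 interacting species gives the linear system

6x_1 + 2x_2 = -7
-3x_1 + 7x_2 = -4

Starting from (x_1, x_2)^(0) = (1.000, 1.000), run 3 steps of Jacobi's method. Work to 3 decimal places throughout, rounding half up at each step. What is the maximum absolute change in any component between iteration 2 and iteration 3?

0.357

Iteration 1:
  x_1 = (-7 - (2)·1.000) / (6) = -1.500
  x_2 = (-4 - (-3)·1.000) / (7) = -0.143
Iteration 2:
  x_1 = (-7 - (2)·-0.143) / (6) = -1.119
  x_2 = (-4 - (-3)·-1.500) / (7) = -1.214
Iteration 3:
  x_1 = (-7 - (2)·-1.214) / (6) = -0.762
  x_2 = (-4 - (-3)·-1.119) / (7) = -1.051
Change: (0.357, 0.163) → max |·| = 0.357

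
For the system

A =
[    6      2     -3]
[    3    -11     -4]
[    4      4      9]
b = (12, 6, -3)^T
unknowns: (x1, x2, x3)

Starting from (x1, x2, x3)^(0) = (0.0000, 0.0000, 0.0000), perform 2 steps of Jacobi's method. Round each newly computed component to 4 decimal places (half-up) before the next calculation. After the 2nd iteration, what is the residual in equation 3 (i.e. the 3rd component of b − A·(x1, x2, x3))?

Iteration 1:
  x1 = (12 - (2)·0.0000 - (-3)·0.0000) / (6) = 2.0000
  x2 = (6 - (3)·0.0000 - (-4)·0.0000) / (-11) = -0.5455
  x3 = (-3 - (4)·0.0000 - (4)·0.0000) / (9) = -0.3333
Iteration 2:
  x1 = (12 - (2)·-0.5455 - (-3)·-0.3333) / (6) = 2.0152
  x2 = (6 - (3)·2.0000 - (-4)·-0.3333) / (-11) = 0.1212
  x3 = (-3 - (4)·2.0000 - (4)·-0.5455) / (9) = -0.9798
Residual b − A·x = (-3.2730, -2.6316, -2.7274)

-2.7274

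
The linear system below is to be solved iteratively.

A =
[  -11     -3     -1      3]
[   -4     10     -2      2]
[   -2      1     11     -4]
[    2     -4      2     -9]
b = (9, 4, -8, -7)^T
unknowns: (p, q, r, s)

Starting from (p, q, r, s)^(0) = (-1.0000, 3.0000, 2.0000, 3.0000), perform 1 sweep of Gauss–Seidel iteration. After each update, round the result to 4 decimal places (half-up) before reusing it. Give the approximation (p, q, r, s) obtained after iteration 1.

Iteration 1:
  p = (9 - (-3)·3.0000 - (-1)·2.0000 - (3)·3.0000) / (-11) = -1.0000
  q = (4 - (-4)·-1.0000 - (-2)·2.0000 - (2)·3.0000) / (10) = -0.2000
  r = (-8 - (-2)·-1.0000 - (1)·-0.2000 - (-4)·3.0000) / (11) = 0.2000
  s = (-7 - (2)·-1.0000 - (-4)·-0.2000 - (2)·0.2000) / (-9) = 0.6889

(-1.0000, -0.2000, 0.2000, 0.6889)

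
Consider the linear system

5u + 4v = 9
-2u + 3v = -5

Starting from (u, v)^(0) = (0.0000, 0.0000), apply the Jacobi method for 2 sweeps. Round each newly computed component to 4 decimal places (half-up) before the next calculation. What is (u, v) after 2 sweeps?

Iteration 1:
  u = (9 - (4)·0.0000) / (5) = 1.8000
  v = (-5 - (-2)·0.0000) / (3) = -1.6667
Iteration 2:
  u = (9 - (4)·-1.6667) / (5) = 3.1334
  v = (-5 - (-2)·1.8000) / (3) = -0.4667

(3.1334, -0.4667)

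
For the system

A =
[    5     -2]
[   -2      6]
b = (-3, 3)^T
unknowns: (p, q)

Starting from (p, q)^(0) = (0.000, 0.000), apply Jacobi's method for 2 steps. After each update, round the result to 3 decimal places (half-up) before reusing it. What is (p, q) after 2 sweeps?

Iteration 1:
  p = (-3 - (-2)·0.000) / (5) = -0.600
  q = (3 - (-2)·0.000) / (6) = 0.500
Iteration 2:
  p = (-3 - (-2)·0.500) / (5) = -0.400
  q = (3 - (-2)·-0.600) / (6) = 0.300

(-0.400, 0.300)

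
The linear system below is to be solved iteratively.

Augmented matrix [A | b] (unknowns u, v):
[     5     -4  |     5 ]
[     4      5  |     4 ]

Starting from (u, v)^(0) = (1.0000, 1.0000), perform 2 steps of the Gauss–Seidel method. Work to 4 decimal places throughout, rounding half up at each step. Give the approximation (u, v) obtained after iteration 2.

Iteration 1:
  u = (5 - (-4)·1.0000) / (5) = 1.8000
  v = (4 - (4)·1.8000) / (5) = -0.6400
Iteration 2:
  u = (5 - (-4)·-0.6400) / (5) = 0.4880
  v = (4 - (4)·0.4880) / (5) = 0.4096

(0.4880, 0.4096)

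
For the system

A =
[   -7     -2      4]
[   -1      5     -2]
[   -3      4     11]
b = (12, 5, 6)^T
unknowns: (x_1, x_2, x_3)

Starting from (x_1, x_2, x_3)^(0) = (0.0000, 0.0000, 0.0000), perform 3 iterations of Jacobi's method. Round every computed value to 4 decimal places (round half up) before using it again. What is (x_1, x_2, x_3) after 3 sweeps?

Iteration 1:
  x_1 = (12 - (-2)·0.0000 - (4)·0.0000) / (-7) = -1.7143
  x_2 = (5 - (-1)·0.0000 - (-2)·0.0000) / (5) = 1.0000
  x_3 = (6 - (-3)·0.0000 - (4)·0.0000) / (11) = 0.5455
Iteration 2:
  x_1 = (12 - (-2)·1.0000 - (4)·0.5455) / (-7) = -1.6883
  x_2 = (5 - (-1)·-1.7143 - (-2)·0.5455) / (5) = 0.8753
  x_3 = (6 - (-3)·-1.7143 - (4)·1.0000) / (11) = -0.2857
Iteration 3:
  x_1 = (12 - (-2)·0.8753 - (4)·-0.2857) / (-7) = -2.1276
  x_2 = (5 - (-1)·-1.6883 - (-2)·-0.2857) / (5) = 0.5481
  x_3 = (6 - (-3)·-1.6883 - (4)·0.8753) / (11) = -0.2333

(-2.1276, 0.5481, -0.2333)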